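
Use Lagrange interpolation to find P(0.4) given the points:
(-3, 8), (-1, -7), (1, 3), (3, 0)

Lagrange interpolation formula:
P(x) = Σ yᵢ × Lᵢ(x)
where Lᵢ(x) = Π_{j≠i} (x - xⱼ)/(xᵢ - xⱼ)

L_0(0.4) = (0.4 - (-1))/(-3 - (-1)) × (0.4 - 1)/(-3 - 1) × (0.4 - 3)/(-3 - 3) = -0.045500
L_1(0.4) = (0.4 - (-3))/(-1 - (-3)) × (0.4 - 1)/(-1 - 1) × (0.4 - 3)/(-1 - 3) = 0.331500
L_2(0.4) = (0.4 - (-3))/(1 - (-3)) × (0.4 - (-1))/(1 - (-1)) × (0.4 - 3)/(1 - 3) = 0.773500
L_3(0.4) = (0.4 - (-3))/(3 - (-3)) × (0.4 - (-1))/(3 - (-1)) × (0.4 - 1)/(3 - 1) = -0.059500

P(0.4) = 8×L_0(0.4) + (-7)×L_1(0.4) + 3×L_2(0.4) + 0×L_3(0.4)
P(0.4) = -0.364000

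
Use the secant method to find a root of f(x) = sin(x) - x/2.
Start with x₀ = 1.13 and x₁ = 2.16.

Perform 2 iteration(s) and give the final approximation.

f(x) = sin(x) - x/2
x₀ = 1.13, x₁ = 2.16

Secant formula: x_{n+1} = x_n - f(x_n)(x_n - x_{n-1})/(f(x_n) - f(x_{n-1}))

Iteration 1:
  f(1.130000) = 0.339412
  f(2.160000) = -0.248617
  x_2 = 2.160000 - (-0.248617)×(2.160000 - 1.130000)/(-0.248617 - 0.339412)
       = 1.724520
Iteration 2:
  f(2.160000) = -0.248617
  f(1.724520) = 0.125948
  x_3 = 1.724520 - 0.125948×(1.724520 - 2.160000)/(0.125948 - (-0.248617))
       = 1.870951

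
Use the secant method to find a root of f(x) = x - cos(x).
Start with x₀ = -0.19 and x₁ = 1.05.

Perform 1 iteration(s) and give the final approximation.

f(x) = x - cos(x)
x₀ = -0.19, x₁ = 1.05

Secant formula: x_{n+1} = x_n - f(x_n)(x_n - x_{n-1})/(f(x_n) - f(x_{n-1}))

Iteration 1:
  f(-0.190000) = -1.172004
  f(1.050000) = 0.552429
  x_2 = 1.050000 - 0.552429×(1.050000 - (-0.190000))/(0.552429 - (-1.172004))
       = 0.652761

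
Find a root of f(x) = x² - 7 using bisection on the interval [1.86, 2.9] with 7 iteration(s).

f(x) = x² - 7
Initial interval: [1.86, 2.9]

Iteration 1:
  c_1 = (1.860000 + 2.900000)/2 = 2.380000
  f(c_1) = f(2.380000) = -1.335600
  f(a) × f(c) ≥ 0, new interval: [2.380000, 2.900000]
Iteration 2:
  c_2 = (2.380000 + 2.900000)/2 = 2.640000
  f(c_2) = f(2.640000) = -0.030400
  f(a) × f(c) ≥ 0, new interval: [2.640000, 2.900000]
Iteration 3:
  c_3 = (2.640000 + 2.900000)/2 = 2.770000
  f(c_3) = f(2.770000) = 0.672900
  f(a) × f(c) < 0, new interval: [2.640000, 2.770000]
Iteration 4:
  c_4 = (2.640000 + 2.770000)/2 = 2.705000
  f(c_4) = f(2.705000) = 0.317025
  f(a) × f(c) < 0, new interval: [2.640000, 2.705000]
Iteration 5:
  c_5 = (2.640000 + 2.705000)/2 = 2.672500
  f(c_5) = f(2.672500) = 0.142256
  f(a) × f(c) < 0, new interval: [2.640000, 2.672500]
Iteration 6:
  c_6 = (2.640000 + 2.672500)/2 = 2.656250
  f(c_6) = f(2.656250) = 0.055664
  f(a) × f(c) < 0, new interval: [2.640000, 2.656250]
Iteration 7:
  c_7 = (2.640000 + 2.656250)/2 = 2.648125
  f(c_7) = f(2.648125) = 0.012566
  f(a) × f(c) < 0, new interval: [2.640000, 2.648125]

After 7 iteration(s), the approximation is c_7 = 2.648125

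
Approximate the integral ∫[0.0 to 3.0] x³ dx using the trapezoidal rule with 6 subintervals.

f(x) = x³
a = 0.0, b = 3.0, n = 6
h = (b - a)/n = 0.500000

Trapezoidal rule: (h/2)[f(x₀) + 2f(x₁) + 2f(x₂) + ... + f(xₙ)]

x_0 = 0.0000, f(x_0) = 0.000000, coefficient = 1
x_1 = 0.5000, f(x_1) = 0.125000, coefficient = 2
x_2 = 1.0000, f(x_2) = 1.000000, coefficient = 2
x_3 = 1.5000, f(x_3) = 3.375000, coefficient = 2
x_4 = 2.0000, f(x_4) = 8.000000, coefficient = 2
x_5 = 2.5000, f(x_5) = 15.625000, coefficient = 2
x_6 = 3.0000, f(x_6) = 27.000000, coefficient = 1

I ≈ (0.500000/2) × 83.250000 = 20.812500
Exact value: 20.250000
Error: 0.562500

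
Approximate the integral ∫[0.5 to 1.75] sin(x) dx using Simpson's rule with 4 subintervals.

f(x) = sin(x)
a = 0.5, b = 1.75, n = 4
h = (b - a)/n = 0.312500

Simpson's rule: (h/3)[f(x₀) + 4f(x₁) + 2f(x₂) + ... + f(xₙ)]

x_0 = 0.5000, f(x_0) = 0.479426, coefficient = 1
x_1 = 0.8125, f(x_1) = 0.726009, coefficient = 4
x_2 = 1.1250, f(x_2) = 0.902268, coefficient = 2
x_3 = 1.4375, f(x_3) = 0.991129, coefficient = 4
x_4 = 1.7500, f(x_4) = 0.983986, coefficient = 1

I ≈ (0.312500/3) × 10.136498 = 1.055885
Exact value: 1.055829
Error: 0.000057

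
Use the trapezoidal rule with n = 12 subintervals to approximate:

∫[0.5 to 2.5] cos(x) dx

f(x) = cos(x)
a = 0.5, b = 2.5, n = 12
h = (b - a)/n = 0.166667

Trapezoidal rule: (h/2)[f(x₀) + 2f(x₁) + 2f(x₂) + ... + f(xₙ)]

x_0 = 0.5000, f(x_0) = 0.877583, coefficient = 1
x_1 = 0.6667, f(x_1) = 0.785887, coefficient = 2
x_2 = 0.8333, f(x_2) = 0.672412, coefficient = 2
x_3 = 1.0000, f(x_3) = 0.540302, coefficient = 2
x_4 = 1.1667, f(x_4) = 0.393219, coefficient = 2
x_5 = 1.3333, f(x_5) = 0.235238, coefficient = 2
x_6 = 1.5000, f(x_6) = 0.070737, coefficient = 2
x_7 = 1.6667, f(x_7) = -0.095724, coefficient = 2
x_8 = 1.8333, f(x_8) = -0.259531, coefficient = 2
x_9 = 2.0000, f(x_9) = -0.416147, coefficient = 2
x_10 = 2.1667, f(x_10) = -0.561229, coefficient = 2
x_11 = 2.3333, f(x_11) = -0.690758, coefficient = 2
x_12 = 2.5000, f(x_12) = -0.801144, coefficient = 1

I ≈ (0.166667/2) × 1.425251 = 0.118771
Exact value: 0.119047
Error: 0.000276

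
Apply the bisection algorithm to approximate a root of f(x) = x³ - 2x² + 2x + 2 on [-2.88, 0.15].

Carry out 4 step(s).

f(x) = x³ - 2x² + 2x + 2
Initial interval: [-2.88, 0.15]

Iteration 1:
  c_1 = (-2.880000 + 0.150000)/2 = -1.365000
  f(c_1) = f(-1.365000) = -6.999752
  f(a) × f(c) ≥ 0, new interval: [-1.365000, 0.150000]
Iteration 2:
  c_2 = (-1.365000 + 0.150000)/2 = -0.607500
  f(c_2) = f(-0.607500) = -0.177314
  f(a) × f(c) ≥ 0, new interval: [-0.607500, 0.150000]
Iteration 3:
  c_3 = (-0.607500 + 0.150000)/2 = -0.228750
  f(c_3) = f(-0.228750) = 1.425877
  f(a) × f(c) < 0, new interval: [-0.607500, -0.228750]
Iteration 4:
  c_4 = (-0.607500 + (-0.228750))/2 = -0.418125
  f(c_4) = f(-0.418125) = 0.740993
  f(a) × f(c) < 0, new interval: [-0.607500, -0.418125]

After 4 iteration(s), the approximation is c_4 = -0.418125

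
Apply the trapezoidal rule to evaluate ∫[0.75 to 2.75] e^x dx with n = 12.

f(x) = e^x
a = 0.75, b = 2.75, n = 12
h = (b - a)/n = 0.166667

Trapezoidal rule: (h/2)[f(x₀) + 2f(x₁) + 2f(x₂) + ... + f(xₙ)]

x_0 = 0.7500, f(x_0) = 2.117000, coefficient = 1
x_1 = 0.9167, f(x_1) = 2.500940, coefficient = 2
x_2 = 1.0833, f(x_2) = 2.954512, coefficient = 2
x_3 = 1.2500, f(x_3) = 3.490343, coefficient = 2
x_4 = 1.4167, f(x_4) = 4.123353, coefficient = 2
x_5 = 1.5833, f(x_5) = 4.871166, coefficient = 2
x_6 = 1.7500, f(x_6) = 5.754603, coefficient = 2
x_7 = 1.9167, f(x_7) = 6.798260, coefficient = 2
x_8 = 2.0833, f(x_8) = 8.031195, coefficient = 2
x_9 = 2.2500, f(x_9) = 9.487736, coefficient = 2
x_10 = 2.4167, f(x_10) = 11.208436, coefficient = 2
x_11 = 2.5833, f(x_11) = 13.241202, coefficient = 2
x_12 = 2.7500, f(x_12) = 15.642632, coefficient = 1

I ≈ (0.166667/2) × 162.683121 = 13.556927
Exact value: 13.525632
Error: 0.031295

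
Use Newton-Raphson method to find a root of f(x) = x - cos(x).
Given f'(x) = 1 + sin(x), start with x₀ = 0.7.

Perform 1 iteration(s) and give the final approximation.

f(x) = x - cos(x)
f'(x) = 1 + sin(x)
x₀ = 0.7

Newton-Raphson formula: x_{n+1} = x_n - f(x_n)/f'(x_n)

Iteration 1:
  f(0.700000) = -0.064842
  f'(0.700000) = 1.644218
  x_1 = 0.700000 - (-0.064842)/1.644218 = 0.739436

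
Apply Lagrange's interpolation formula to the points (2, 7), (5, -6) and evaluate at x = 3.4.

Lagrange interpolation formula:
P(x) = Σ yᵢ × Lᵢ(x)
where Lᵢ(x) = Π_{j≠i} (x - xⱼ)/(xᵢ - xⱼ)

L_0(3.4) = (3.4 - 5)/(2 - 5) = 0.533333
L_1(3.4) = (3.4 - 2)/(5 - 2) = 0.466667

P(3.4) = 7×L_0(3.4) + (-6)×L_1(3.4)
P(3.4) = 0.933333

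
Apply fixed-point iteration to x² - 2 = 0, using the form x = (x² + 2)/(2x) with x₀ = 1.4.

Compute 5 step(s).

Equation: x² - 2 = 0
Fixed-point form: x = (x² + 2)/(2x)
x₀ = 1.4

x_1 = g(1.400000) = 1.414286
x_2 = g(1.414286) = 1.414214
x_3 = g(1.414214) = 1.414214
x_4 = g(1.414214) = 1.414214
x_5 = g(1.414214) = 1.414214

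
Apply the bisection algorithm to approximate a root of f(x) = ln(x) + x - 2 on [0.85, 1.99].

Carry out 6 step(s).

f(x) = ln(x) + x - 2
Initial interval: [0.85, 1.99]

Iteration 1:
  c_1 = (0.850000 + 1.990000)/2 = 1.420000
  f(c_1) = f(1.420000) = -0.229343
  f(a) × f(c) ≥ 0, new interval: [1.420000, 1.990000]
Iteration 2:
  c_2 = (1.420000 + 1.990000)/2 = 1.705000
  f(c_2) = f(1.705000) = 0.238565
  f(a) × f(c) < 0, new interval: [1.420000, 1.705000]
Iteration 3:
  c_3 = (1.420000 + 1.705000)/2 = 1.562500
  f(c_3) = f(1.562500) = 0.008787
  f(a) × f(c) < 0, new interval: [1.420000, 1.562500]
Iteration 4:
  c_4 = (1.420000 + 1.562500)/2 = 1.491250
  f(c_4) = f(1.491250) = -0.109135
  f(a) × f(c) ≥ 0, new interval: [1.491250, 1.562500]
Iteration 5:
  c_5 = (1.491250 + 1.562500)/2 = 1.526875
  f(c_5) = f(1.526875) = -0.049902
  f(a) × f(c) ≥ 0, new interval: [1.526875, 1.562500]
Iteration 6:
  c_6 = (1.526875 + 1.562500)/2 = 1.544687
  f(c_6) = f(1.544687) = -0.020491
  f(a) × f(c) ≥ 0, new interval: [1.544687, 1.562500]

After 6 iteration(s), the approximation is c_6 = 1.544687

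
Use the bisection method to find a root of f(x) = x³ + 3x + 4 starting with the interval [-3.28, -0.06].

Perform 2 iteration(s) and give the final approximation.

f(x) = x³ + 3x + 4
Initial interval: [-3.28, -0.06]

Iteration 1:
  c_1 = (-3.280000 + (-0.060000))/2 = -1.670000
  f(c_1) = f(-1.670000) = -5.667463
  f(a) × f(c) ≥ 0, new interval: [-1.670000, -0.060000]
Iteration 2:
  c_2 = (-1.670000 + (-0.060000))/2 = -0.865000
  f(c_2) = f(-0.865000) = 0.757785
  f(a) × f(c) < 0, new interval: [-1.670000, -0.865000]

After 2 iteration(s), the approximation is c_2 = -0.865000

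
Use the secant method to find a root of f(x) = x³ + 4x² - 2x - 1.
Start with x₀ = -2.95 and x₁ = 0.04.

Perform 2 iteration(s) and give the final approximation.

f(x) = x³ + 4x² - 2x - 1
x₀ = -2.95, x₁ = 0.04

Secant formula: x_{n+1} = x_n - f(x_n)(x_n - x_{n-1})/(f(x_n) - f(x_{n-1}))

Iteration 1:
  f(-2.950000) = 14.037625
  f(0.040000) = -1.073536
  x_2 = 0.040000 - (-1.073536)×(0.040000 - (-2.950000))/(-1.073536 - 14.037625)
       = -0.172417
Iteration 2:
  f(0.040000) = -1.073536
  f(-0.172417) = -0.541380
  x_3 = -0.172417 - (-0.541380)×(-0.172417 - 0.040000)/(-0.541380 - (-1.073536))
       = -0.388517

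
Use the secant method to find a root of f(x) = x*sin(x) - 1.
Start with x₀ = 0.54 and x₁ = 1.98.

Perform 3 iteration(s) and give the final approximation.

f(x) = x*sin(x) - 1
x₀ = 0.54, x₁ = 1.98

Secant formula: x_{n+1} = x_n - f(x_n)(x_n - x_{n-1})/(f(x_n) - f(x_{n-1}))

Iteration 1:
  f(0.540000) = -0.722367
  f(1.980000) = 0.816527
  x_2 = 1.980000 - 0.816527×(1.980000 - 0.540000)/(0.816527 - (-0.722367))
       = 1.215945
Iteration 2:
  f(1.980000) = 0.816527
  f(1.215945) = 0.140190
  x_3 = 1.215945 - 0.140190×(1.215945 - 1.980000)/(0.140190 - 0.816527)
       = 1.057574
Iteration 3:
  f(1.215945) = 0.140190
  f(1.057574) = -0.078677
  x_4 = 1.057574 - (-0.078677)×(1.057574 - 1.215945)/(-0.078677 - 0.140190)
       = 1.114504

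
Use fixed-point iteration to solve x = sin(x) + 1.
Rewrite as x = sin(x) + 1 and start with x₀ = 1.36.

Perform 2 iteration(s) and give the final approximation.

Equation: x = sin(x) + 1
Fixed-point form: x = sin(x) + 1
x₀ = 1.36

x_1 = g(1.360000) = 1.977865
x_2 = g(1.977865) = 1.918285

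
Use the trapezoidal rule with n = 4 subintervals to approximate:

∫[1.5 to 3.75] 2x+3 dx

f(x) = 2x+3
a = 1.5, b = 3.75, n = 4
h = (b - a)/n = 0.562500

Trapezoidal rule: (h/2)[f(x₀) + 2f(x₁) + 2f(x₂) + ... + f(xₙ)]

x_0 = 1.5000, f(x_0) = 6.000000, coefficient = 1
x_1 = 2.0625, f(x_1) = 7.125000, coefficient = 2
x_2 = 2.6250, f(x_2) = 8.250000, coefficient = 2
x_3 = 3.1875, f(x_3) = 9.375000, coefficient = 2
x_4 = 3.7500, f(x_4) = 10.500000, coefficient = 1

I ≈ (0.562500/2) × 66.000000 = 18.562500
Exact value: 18.562500
Error: 0.000000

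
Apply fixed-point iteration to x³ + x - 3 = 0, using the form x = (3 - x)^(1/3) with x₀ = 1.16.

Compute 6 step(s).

Equation: x³ + x - 3 = 0
Fixed-point form: x = (3 - x)^(1/3)
x₀ = 1.16

x_1 = g(1.160000) = 1.225385
x_2 = g(1.225385) = 1.210695
x_3 = g(1.210695) = 1.214026
x_4 = g(1.214026) = 1.213272
x_5 = g(1.213272) = 1.213443
x_6 = g(1.213443) = 1.213405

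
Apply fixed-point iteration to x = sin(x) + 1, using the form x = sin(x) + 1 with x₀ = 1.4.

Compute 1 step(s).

Equation: x = sin(x) + 1
Fixed-point form: x = sin(x) + 1
x₀ = 1.4

x_1 = g(1.400000) = 1.985450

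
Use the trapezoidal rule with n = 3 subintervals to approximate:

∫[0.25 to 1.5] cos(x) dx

f(x) = cos(x)
a = 0.25, b = 1.5, n = 3
h = (b - a)/n = 0.416667

Trapezoidal rule: (h/2)[f(x₀) + 2f(x₁) + 2f(x₂) + ... + f(xₙ)]

x_0 = 0.2500, f(x_0) = 0.968912, coefficient = 1
x_1 = 0.6667, f(x_1) = 0.785887, coefficient = 2
x_2 = 1.0833, f(x_2) = 0.468386, coefficient = 2
x_3 = 1.5000, f(x_3) = 0.070737, coefficient = 1

I ≈ (0.416667/2) × 3.548196 = 0.739207
Exact value: 0.750091
Error: 0.010884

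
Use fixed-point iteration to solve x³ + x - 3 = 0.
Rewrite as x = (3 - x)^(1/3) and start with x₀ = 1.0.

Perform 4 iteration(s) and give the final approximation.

Equation: x³ + x - 3 = 0
Fixed-point form: x = (3 - x)^(1/3)
x₀ = 1.0

x_1 = g(1.000000) = 1.259921
x_2 = g(1.259921) = 1.202790
x_3 = g(1.202790) = 1.215812
x_4 = g(1.215812) = 1.212868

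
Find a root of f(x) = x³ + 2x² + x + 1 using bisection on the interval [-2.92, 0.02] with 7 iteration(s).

f(x) = x³ + 2x² + x + 1
Initial interval: [-2.92, 0.02]

Iteration 1:
  c_1 = (-2.920000 + 0.020000)/2 = -1.450000
  f(c_1) = f(-1.450000) = 0.706375
  f(a) × f(c) < 0, new interval: [-2.920000, -1.450000]
Iteration 2:
  c_2 = (-2.920000 + (-1.450000))/2 = -2.185000
  f(c_2) = f(-2.185000) = -2.068232
  f(a) × f(c) ≥ 0, new interval: [-2.185000, -1.450000]
Iteration 3:
  c_3 = (-2.185000 + (-1.450000))/2 = -1.817500
  f(c_3) = f(-1.817500) = -0.214647
  f(a) × f(c) ≥ 0, new interval: [-1.817500, -1.450000]
Iteration 4:
  c_4 = (-1.817500 + (-1.450000))/2 = -1.633750
  f(c_4) = f(-1.633750) = 0.343822
  f(a) × f(c) < 0, new interval: [-1.817500, -1.633750]
Iteration 5:
  c_5 = (-1.817500 + (-1.633750))/2 = -1.725625
  f(c_5) = f(-1.725625) = 0.091404
  f(a) × f(c) < 0, new interval: [-1.817500, -1.725625]
Iteration 6:
  c_6 = (-1.817500 + (-1.725625))/2 = -1.771562
  f(c_6) = f(-1.771562) = -0.054627
  f(a) × f(c) ≥ 0, new interval: [-1.771562, -1.725625]
Iteration 7:
  c_7 = (-1.771562 + (-1.725625))/2 = -1.748594
  f(c_7) = f(-1.748594) = 0.020101
  f(a) × f(c) < 0, new interval: [-1.771562, -1.748594]

After 7 iteration(s), the approximation is c_7 = -1.748594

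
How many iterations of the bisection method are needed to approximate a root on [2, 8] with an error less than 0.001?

We need (b-a)/2^n ≤ 0.001
(8 - 2)/2^n ≤ 0.001
6/2^n ≤ 0.001
2^n ≥ 6000
n ≥ log₂(6000) = 12.55
n ≥ 13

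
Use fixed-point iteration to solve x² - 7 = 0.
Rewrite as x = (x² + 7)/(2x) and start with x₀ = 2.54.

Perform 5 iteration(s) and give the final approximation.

Equation: x² - 7 = 0
Fixed-point form: x = (x² + 7)/(2x)
x₀ = 2.54

x_1 = g(2.540000) = 2.647953
x_2 = g(2.647953) = 2.645752
x_3 = g(2.645752) = 2.645751
x_4 = g(2.645751) = 2.645751
x_5 = g(2.645751) = 2.645751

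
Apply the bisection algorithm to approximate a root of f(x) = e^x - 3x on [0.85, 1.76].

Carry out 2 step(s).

f(x) = e^x - 3x
Initial interval: [0.85, 1.76]

Iteration 1:
  c_1 = (0.850000 + 1.760000)/2 = 1.305000
  f(c_1) = f(1.305000) = -0.227311
  f(a) × f(c) ≥ 0, new interval: [1.305000, 1.760000]
Iteration 2:
  c_2 = (1.305000 + 1.760000)/2 = 1.532500
  f(c_2) = f(1.532500) = 0.032237
  f(a) × f(c) < 0, new interval: [1.305000, 1.532500]

After 2 iteration(s), the approximation is c_2 = 1.532500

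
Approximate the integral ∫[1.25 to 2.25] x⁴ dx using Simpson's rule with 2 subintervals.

f(x) = x⁴
a = 1.25, b = 2.25, n = 2
h = (b - a)/n = 0.500000

Simpson's rule: (h/3)[f(x₀) + 4f(x₁) + 2f(x₂) + ... + f(xₙ)]

x_0 = 1.2500, f(x_0) = 2.441406, coefficient = 1
x_1 = 1.7500, f(x_1) = 9.378906, coefficient = 4
x_2 = 2.2500, f(x_2) = 25.628906, coefficient = 1

I ≈ (0.500000/3) × 65.585938 = 10.930990
Exact value: 10.922656
Error: 0.008333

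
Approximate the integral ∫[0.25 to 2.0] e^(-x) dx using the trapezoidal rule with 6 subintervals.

f(x) = e^(-x)
a = 0.25, b = 2.0, n = 6
h = (b - a)/n = 0.291667

Trapezoidal rule: (h/2)[f(x₀) + 2f(x₁) + 2f(x₂) + ... + f(xₙ)]

x_0 = 0.2500, f(x_0) = 0.778801, coefficient = 1
x_1 = 0.5417, f(x_1) = 0.581778, coefficient = 2
x_2 = 0.8333, f(x_2) = 0.434598, coefficient = 2
x_3 = 1.1250, f(x_3) = 0.324652, coefficient = 2
x_4 = 1.4167, f(x_4) = 0.242521, coefficient = 2
x_5 = 1.7083, f(x_5) = 0.181167, coefficient = 2
x_6 = 2.0000, f(x_6) = 0.135335, coefficient = 1

I ≈ (0.291667/2) × 4.443570 = 0.648021
Exact value: 0.643465
Error: 0.004555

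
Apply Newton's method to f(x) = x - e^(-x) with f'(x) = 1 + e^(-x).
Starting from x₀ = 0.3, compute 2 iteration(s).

f(x) = x - e^(-x)
f'(x) = 1 + e^(-x)
x₀ = 0.3

Newton-Raphson formula: x_{n+1} = x_n - f(x_n)/f'(x_n)

Iteration 1:
  f(0.300000) = -0.440818
  f'(0.300000) = 1.740818
  x_1 = 0.300000 - (-0.440818)/1.740818 = 0.553225
Iteration 2:
  f(0.553225) = -0.021868
  f'(0.553225) = 1.575092
  x_2 = 0.553225 - (-0.021868)/1.575092 = 0.567108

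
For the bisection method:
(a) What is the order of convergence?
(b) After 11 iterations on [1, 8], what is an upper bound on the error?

(a) Bisection has linear (order 1) convergence; the error is halved each step.

(b) Error bound = (b-a)/2^n = (8 - 1)/2^{11}
    = 7/2^{11}

(a) 1 (linear); (b) error ≤ 3.42e-03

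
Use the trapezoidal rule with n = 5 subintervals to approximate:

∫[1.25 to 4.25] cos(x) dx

f(x) = cos(x)
a = 1.25, b = 4.25, n = 5
h = (b - a)/n = 0.600000

Trapezoidal rule: (h/2)[f(x₀) + 2f(x₁) + 2f(x₂) + ... + f(xₙ)]

x_0 = 1.2500, f(x_0) = 0.315322, coefficient = 1
x_1 = 1.8500, f(x_1) = -0.275590, coefficient = 2
x_2 = 2.4500, f(x_2) = -0.770231, coefficient = 2
x_3 = 3.0500, f(x_3) = -0.995808, coefficient = 2
x_4 = 3.6500, f(x_4) = -0.873521, coefficient = 2
x_5 = 4.2500, f(x_5) = -0.446087, coefficient = 1

I ≈ (0.600000/2) × -5.961067 = -1.788320
Exact value: -1.843974
Error: 0.055654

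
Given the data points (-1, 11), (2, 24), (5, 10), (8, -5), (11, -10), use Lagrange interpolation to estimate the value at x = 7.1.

Lagrange interpolation formula:
P(x) = Σ yᵢ × Lᵢ(x)
where Lᵢ(x) = Π_{j≠i} (x - xⱼ)/(xᵢ - xⱼ)

L_0(7.1) = (7.1 - 2)/(-1 - 2) × (7.1 - 5)/(-1 - 5) × (7.1 - 8)/(-1 - 8) × (7.1 - 11)/(-1 - 11) = 0.019338
L_1(7.1) = (7.1 - (-1))/(2 - (-1)) × (7.1 - 5)/(2 - 5) × (7.1 - 8)/(2 - 8) × (7.1 - 11)/(2 - 11) = -0.122850
L_2(7.1) = (7.1 - (-1))/(5 - (-1)) × (7.1 - 2)/(5 - 2) × (7.1 - 8)/(5 - 8) × (7.1 - 11)/(5 - 11) = 0.447525
L_3(7.1) = (7.1 - (-1))/(8 - (-1)) × (7.1 - 2)/(8 - 2) × (7.1 - 5)/(8 - 5) × (7.1 - 11)/(8 - 11) = 0.696150
L_4(7.1) = (7.1 - (-1))/(11 - (-1)) × (7.1 - 2)/(11 - 2) × (7.1 - 5)/(11 - 5) × (7.1 - 8)/(11 - 8) = -0.040163

P(7.1) = 11×L_0(7.1) + 24×L_1(7.1) + 10×L_2(7.1) + (-5)×L_3(7.1) + (-10)×L_4(7.1)
P(7.1) = -1.339562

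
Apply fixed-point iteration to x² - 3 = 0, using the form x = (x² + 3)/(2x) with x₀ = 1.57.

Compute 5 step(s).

Equation: x² - 3 = 0
Fixed-point form: x = (x² + 3)/(2x)
x₀ = 1.57

x_1 = g(1.570000) = 1.740414
x_2 = g(1.740414) = 1.732071
x_3 = g(1.732071) = 1.732051
x_4 = g(1.732051) = 1.732051
x_5 = g(1.732051) = 1.732051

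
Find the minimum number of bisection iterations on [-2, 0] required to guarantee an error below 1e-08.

We need (b-a)/2^n ≤ 1e-08
(0 - (-2))/2^n ≤ 1e-08
2/2^n ≤ 1e-08
2^n ≥ 200000000
n ≥ log₂(200000000) = 27.58
n ≥ 28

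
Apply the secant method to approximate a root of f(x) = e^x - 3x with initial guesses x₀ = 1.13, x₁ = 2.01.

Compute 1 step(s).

f(x) = e^x - 3x
x₀ = 1.13, x₁ = 2.01

Secant formula: x_{n+1} = x_n - f(x_n)(x_n - x_{n-1})/(f(x_n) - f(x_{n-1}))

Iteration 1:
  f(1.130000) = -0.294343
  f(2.010000) = 1.433317
  x_2 = 2.010000 - 1.433317×(2.010000 - 1.130000)/(1.433317 - (-0.294343))
       = 1.279927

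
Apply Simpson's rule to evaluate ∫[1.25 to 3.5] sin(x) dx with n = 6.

f(x) = sin(x)
a = 1.25, b = 3.5, n = 6
h = (b - a)/n = 0.375000

Simpson's rule: (h/3)[f(x₀) + 4f(x₁) + 2f(x₂) + ... + f(xₙ)]

x_0 = 1.2500, f(x_0) = 0.948985, coefficient = 1
x_1 = 1.6250, f(x_1) = 0.998531, coefficient = 4
x_2 = 2.0000, f(x_2) = 0.909297, coefficient = 2
x_3 = 2.3750, f(x_3) = 0.693685, coefficient = 4
x_4 = 2.7500, f(x_4) = 0.381661, coefficient = 2
x_5 = 3.1250, f(x_5) = 0.016592, coefficient = 4
x_6 = 3.5000, f(x_6) = -0.350783, coefficient = 1

I ≈ (0.375000/3) × 10.015351 = 1.251919
Exact value: 1.251779
Error: 0.000140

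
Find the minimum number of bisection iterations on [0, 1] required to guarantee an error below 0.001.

We need (b-a)/2^n ≤ 0.001
(1 - 0)/2^n ≤ 0.001
1/2^n ≤ 0.001
2^n ≥ 1000
n ≥ log₂(1000) = 9.97
n ≥ 10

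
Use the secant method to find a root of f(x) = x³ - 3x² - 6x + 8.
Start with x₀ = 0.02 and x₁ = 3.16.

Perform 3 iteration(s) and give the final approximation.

f(x) = x³ - 3x² - 6x + 8
x₀ = 0.02, x₁ = 3.16

Secant formula: x_{n+1} = x_n - f(x_n)(x_n - x_{n-1})/(f(x_n) - f(x_{n-1}))

Iteration 1:
  f(0.020000) = 7.878808
  f(3.160000) = -9.362304
  x_2 = 3.160000 - (-9.362304)×(3.160000 - 0.020000)/(-9.362304 - 7.878808)
       = 1.454911
Iteration 2:
  f(3.160000) = -9.362304
  f(1.454911) = -4.000056
  x_3 = 1.454911 - (-4.000056)×(1.454911 - 3.160000)/(-4.000056 - (-9.362304))
       = 0.182972
Iteration 3:
  f(1.454911) = -4.000056
  f(0.182972) = 6.807859
  x_4 = 0.182972 - 6.807859×(0.182972 - 1.454911)/(6.807859 - (-4.000056))
       = 0.984161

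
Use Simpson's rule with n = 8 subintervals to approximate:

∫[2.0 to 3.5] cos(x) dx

f(x) = cos(x)
a = 2.0, b = 3.5, n = 8
h = (b - a)/n = 0.187500

Simpson's rule: (h/3)[f(x₀) + 4f(x₁) + 2f(x₂) + ... + f(xₙ)]

x_0 = 2.0000, f(x_0) = -0.416147, coefficient = 1
x_1 = 2.1875, f(x_1) = -0.578349, coefficient = 4
x_2 = 2.3750, f(x_2) = -0.720278, coefficient = 2
x_3 = 2.5625, f(x_3) = -0.836960, coefficient = 4
x_4 = 2.7500, f(x_4) = -0.924302, coefficient = 2
x_5 = 2.9375, f(x_5) = -0.979245, coefficient = 4
x_6 = 3.1250, f(x_6) = -0.999862, coefficient = 2
x_7 = 3.3125, f(x_7) = -0.985431, coefficient = 4
x_8 = 3.5000, f(x_8) = -0.936457, coefficient = 1

I ≈ (0.187500/3) × -20.161429 = -1.260089
Exact value: -1.260081
Error: 0.000009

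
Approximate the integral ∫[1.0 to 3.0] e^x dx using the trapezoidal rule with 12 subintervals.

f(x) = e^x
a = 1.0, b = 3.0, n = 12
h = (b - a)/n = 0.166667

Trapezoidal rule: (h/2)[f(x₀) + 2f(x₁) + 2f(x₂) + ... + f(xₙ)]

x_0 = 1.0000, f(x_0) = 2.718282, coefficient = 1
x_1 = 1.1667, f(x_1) = 3.211271, coefficient = 2
x_2 = 1.3333, f(x_2) = 3.793668, coefficient = 2
x_3 = 1.5000, f(x_3) = 4.481689, coefficient = 2
x_4 = 1.6667, f(x_4) = 5.294490, coefficient = 2
x_5 = 1.8333, f(x_5) = 6.254701, coefficient = 2
x_6 = 2.0000, f(x_6) = 7.389056, coefficient = 2
x_7 = 2.1667, f(x_7) = 8.729138, coefficient = 2
x_8 = 2.3333, f(x_8) = 10.312259, coefficient = 2
x_9 = 2.5000, f(x_9) = 12.182494, coefficient = 2
x_10 = 2.6667, f(x_10) = 14.391916, coefficient = 2
x_11 = 2.8333, f(x_11) = 17.002040, coefficient = 2
x_12 = 3.0000, f(x_12) = 20.085537, coefficient = 1

I ≈ (0.166667/2) × 208.889262 = 17.407438
Exact value: 17.367255
Error: 0.040183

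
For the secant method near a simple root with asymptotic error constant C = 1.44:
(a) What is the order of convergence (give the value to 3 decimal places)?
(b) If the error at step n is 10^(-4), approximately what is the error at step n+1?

(a) Secant method has superlinear convergence with order φ = (1+√5)/2 ≈ 1.618.
    This means |e_{n+1}| ≈ C|e_n|^1.618.

(b) With |e_n| = 10^(-4) and C = 1.44:
    |e_{n+1}| ≈ 1.44 × (10^(-4))^1.618 = 1.44 × 10^(-6.47)

(a) ≈ 1.618 (golden ratio); (b) |e_{n+1}| ≈ 4.855e-07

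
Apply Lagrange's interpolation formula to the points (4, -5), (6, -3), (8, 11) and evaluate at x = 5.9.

Lagrange interpolation formula:
P(x) = Σ yᵢ × Lᵢ(x)
where Lᵢ(x) = Π_{j≠i} (x - xⱼ)/(xᵢ - xⱼ)

L_0(5.9) = (5.9 - 6)/(4 - 6) × (5.9 - 8)/(4 - 8) = 0.026250
L_1(5.9) = (5.9 - 4)/(6 - 4) × (5.9 - 8)/(6 - 8) = 0.997500
L_2(5.9) = (5.9 - 4)/(8 - 4) × (5.9 - 6)/(8 - 6) = -0.023750

P(5.9) = (-5)×L_0(5.9) + (-3)×L_1(5.9) + 11×L_2(5.9)
P(5.9) = -3.385000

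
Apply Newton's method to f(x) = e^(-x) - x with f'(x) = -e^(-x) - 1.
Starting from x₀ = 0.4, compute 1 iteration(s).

f(x) = e^(-x) - x
f'(x) = -e^(-x) - 1
x₀ = 0.4

Newton-Raphson formula: x_{n+1} = x_n - f(x_n)/f'(x_n)

Iteration 1:
  f(0.400000) = 0.270320
  f'(0.400000) = -1.670320
  x_1 = 0.400000 - 0.270320/(-1.670320) = 0.561837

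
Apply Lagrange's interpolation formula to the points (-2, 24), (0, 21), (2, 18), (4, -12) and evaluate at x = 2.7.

Lagrange interpolation formula:
P(x) = Σ yᵢ × Lᵢ(x)
where Lᵢ(x) = Π_{j≠i} (x - xⱼ)/(xᵢ - xⱼ)

L_0(2.7) = (2.7 - 0)/(-2 - 0) × (2.7 - 2)/(-2 - 2) × (2.7 - 4)/(-2 - 4) = 0.051188
L_1(2.7) = (2.7 - (-2))/(0 - (-2)) × (2.7 - 2)/(0 - 2) × (2.7 - 4)/(0 - 4) = -0.267313
L_2(2.7) = (2.7 - (-2))/(2 - (-2)) × (2.7 - 0)/(2 - 0) × (2.7 - 4)/(2 - 4) = 1.031062
L_3(2.7) = (2.7 - (-2))/(4 - (-2)) × (2.7 - 0)/(4 - 0) × (2.7 - 2)/(4 - 2) = 0.185063

P(2.7) = 24×L_0(2.7) + 21×L_1(2.7) + 18×L_2(2.7) + (-12)×L_3(2.7)
P(2.7) = 11.953313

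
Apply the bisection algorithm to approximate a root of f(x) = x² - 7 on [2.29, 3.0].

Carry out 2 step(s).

f(x) = x² - 7
Initial interval: [2.29, 3.0]

Iteration 1:
  c_1 = (2.290000 + 3.000000)/2 = 2.645000
  f(c_1) = f(2.645000) = -0.003975
  f(a) × f(c) ≥ 0, new interval: [2.645000, 3.000000]
Iteration 2:
  c_2 = (2.645000 + 3.000000)/2 = 2.822500
  f(c_2) = f(2.822500) = 0.966506
  f(a) × f(c) < 0, new interval: [2.645000, 2.822500]

After 2 iteration(s), the approximation is c_2 = 2.822500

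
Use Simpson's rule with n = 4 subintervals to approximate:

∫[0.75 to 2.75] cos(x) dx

f(x) = cos(x)
a = 0.75, b = 2.75, n = 4
h = (b - a)/n = 0.500000

Simpson's rule: (h/3)[f(x₀) + 4f(x₁) + 2f(x₂) + ... + f(xₙ)]

x_0 = 0.7500, f(x_0) = 0.731689, coefficient = 1
x_1 = 1.2500, f(x_1) = 0.315322, coefficient = 4
x_2 = 1.7500, f(x_2) = -0.178246, coefficient = 2
x_3 = 2.2500, f(x_3) = -0.628174, coefficient = 4
x_4 = 2.7500, f(x_4) = -0.924302, coefficient = 1

I ≈ (0.500000/3) × -1.800511 = -0.300085
Exact value: -0.299978
Error: 0.000107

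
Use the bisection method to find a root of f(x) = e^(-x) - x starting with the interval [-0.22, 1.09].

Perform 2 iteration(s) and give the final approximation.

f(x) = e^(-x) - x
Initial interval: [-0.22, 1.09]

Iteration 1:
  c_1 = (-0.220000 + 1.090000)/2 = 0.435000
  f(c_1) = f(0.435000) = 0.212265
  f(a) × f(c) ≥ 0, new interval: [0.435000, 1.090000]
Iteration 2:
  c_2 = (0.435000 + 1.090000)/2 = 0.762500
  f(c_2) = f(0.762500) = -0.296001
  f(a) × f(c) < 0, new interval: [0.435000, 0.762500]

After 2 iteration(s), the approximation is c_2 = 0.762500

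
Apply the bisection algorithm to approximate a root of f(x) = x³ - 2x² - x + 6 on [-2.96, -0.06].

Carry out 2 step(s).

f(x) = x³ - 2x² - x + 6
Initial interval: [-2.96, -0.06]

Iteration 1:
  c_1 = (-2.960000 + (-0.060000))/2 = -1.510000
  f(c_1) = f(-1.510000) = -0.493151
  f(a) × f(c) ≥ 0, new interval: [-1.510000, -0.060000]
Iteration 2:
  c_2 = (-1.510000 + (-0.060000))/2 = -0.785000
  f(c_2) = f(-0.785000) = 5.068813
  f(a) × f(c) < 0, new interval: [-1.510000, -0.785000]

After 2 iteration(s), the approximation is c_2 = -0.785000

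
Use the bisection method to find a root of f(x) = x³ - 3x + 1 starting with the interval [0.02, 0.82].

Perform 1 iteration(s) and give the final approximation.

f(x) = x³ - 3x + 1
Initial interval: [0.02, 0.82]

Iteration 1:
  c_1 = (0.020000 + 0.820000)/2 = 0.420000
  f(c_1) = f(0.420000) = -0.185912
  f(a) × f(c) < 0, new interval: [0.020000, 0.420000]

After 1 iteration(s), the approximation is c_1 = 0.420000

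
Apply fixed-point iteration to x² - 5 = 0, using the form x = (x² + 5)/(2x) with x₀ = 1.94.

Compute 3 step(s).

Equation: x² - 5 = 0
Fixed-point form: x = (x² + 5)/(2x)
x₀ = 1.94

x_1 = g(1.940000) = 2.258660
x_2 = g(2.258660) = 2.236181
x_3 = g(2.236181) = 2.236068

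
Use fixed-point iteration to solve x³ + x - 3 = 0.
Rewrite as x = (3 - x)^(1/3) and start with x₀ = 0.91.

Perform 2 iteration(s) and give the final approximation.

Equation: x³ + x - 3 = 0
Fixed-point form: x = (3 - x)^(1/3)
x₀ = 0.91

x_1 = g(0.910000) = 1.278543
x_2 = g(1.278543) = 1.198483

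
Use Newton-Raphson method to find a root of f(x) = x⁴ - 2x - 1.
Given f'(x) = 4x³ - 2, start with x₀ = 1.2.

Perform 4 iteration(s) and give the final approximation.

f(x) = x⁴ - 2x - 1
f'(x) = 4x³ - 2
x₀ = 1.2

Newton-Raphson formula: x_{n+1} = x_n - f(x_n)/f'(x_n)

Iteration 1:
  f(1.200000) = -1.326400
  f'(1.200000) = 4.912000
  x_1 = 1.200000 - (-1.326400)/4.912000 = 1.470033
Iteration 2:
  f(1.470033) = 0.729838
  f'(1.470033) = 10.706937
  x_2 = 1.470033 - 0.729838/10.706937 = 1.401868
Iteration 3:
  f(1.401868) = 0.058405
  f'(1.401868) = 9.019986
  x_3 = 1.401868 - 0.058405/9.019986 = 1.395393
Iteration 4:
  f(1.395393) = 0.000493
  f'(1.395393) = 8.867990
  x_4 = 1.395393 - 0.000493/8.867990 = 1.395337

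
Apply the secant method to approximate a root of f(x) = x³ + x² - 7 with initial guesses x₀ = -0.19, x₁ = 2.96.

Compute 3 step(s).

f(x) = x³ + x² - 7
x₀ = -0.19, x₁ = 2.96

Secant formula: x_{n+1} = x_n - f(x_n)(x_n - x_{n-1})/(f(x_n) - f(x_{n-1}))

Iteration 1:
  f(-0.190000) = -6.970759
  f(2.960000) = 27.695936
  x_2 = 2.960000 - 27.695936×(2.960000 - (-0.190000))/(27.695936 - (-6.970759))
       = 0.443400
Iteration 2:
  f(2.960000) = 27.695936
  f(0.443400) = -6.716222
  x_3 = 0.443400 - (-6.716222)×(0.443400 - 2.960000)/(-6.716222 - 27.695936)
       = 0.934565
Iteration 3:
  f(0.443400) = -6.716222
  f(0.934565) = -5.310328
  x_4 = 0.934565 - (-5.310328)×(0.934565 - 0.443400)/(-5.310328 - (-6.716222))
       = 2.789788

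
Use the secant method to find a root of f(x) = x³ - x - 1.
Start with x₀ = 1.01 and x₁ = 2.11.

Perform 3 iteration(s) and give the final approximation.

f(x) = x³ - x - 1
x₀ = 1.01, x₁ = 2.11

Secant formula: x_{n+1} = x_n - f(x_n)(x_n - x_{n-1})/(f(x_n) - f(x_{n-1}))

Iteration 1:
  f(1.010000) = -0.979699
  f(2.110000) = 6.283931
  x_2 = 2.110000 - 6.283931×(2.110000 - 1.010000)/(6.283931 - (-0.979699))
       = 1.158365
Iteration 2:
  f(2.110000) = 6.283931
  f(1.158365) = -0.604060
  x_3 = 1.158365 - (-0.604060)×(1.158365 - 2.110000)/(-0.604060 - 6.283931)
       = 1.241821
Iteration 3:
  f(1.158365) = -0.604060
  f(1.241821) = -0.326784
  x_4 = 1.241821 - (-0.326784)×(1.241821 - 1.158365)/(-0.326784 - (-0.604060))
       = 1.340179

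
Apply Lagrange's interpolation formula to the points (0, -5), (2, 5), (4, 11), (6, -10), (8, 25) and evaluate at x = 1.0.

Lagrange interpolation formula:
P(x) = Σ yᵢ × Lᵢ(x)
where Lᵢ(x) = Π_{j≠i} (x - xⱼ)/(xᵢ - xⱼ)

L_0(1.0) = (1.0 - 2)/(0 - 2) × (1.0 - 4)/(0 - 4) × (1.0 - 6)/(0 - 6) × (1.0 - 8)/(0 - 8) = 0.273438
L_1(1.0) = (1.0 - 0)/(2 - 0) × (1.0 - 4)/(2 - 4) × (1.0 - 6)/(2 - 6) × (1.0 - 8)/(2 - 8) = 1.093750
L_2(1.0) = (1.0 - 0)/(4 - 0) × (1.0 - 2)/(4 - 2) × (1.0 - 6)/(4 - 6) × (1.0 - 8)/(4 - 8) = -0.546875
L_3(1.0) = (1.0 - 0)/(6 - 0) × (1.0 - 2)/(6 - 2) × (1.0 - 4)/(6 - 4) × (1.0 - 8)/(6 - 8) = 0.218750
L_4(1.0) = (1.0 - 0)/(8 - 0) × (1.0 - 2)/(8 - 2) × (1.0 - 4)/(8 - 4) × (1.0 - 6)/(8 - 6) = -0.039062

P(1.0) = (-5)×L_0(1.0) + 5×L_1(1.0) + 11×L_2(1.0) + (-10)×L_3(1.0) + 25×L_4(1.0)
P(1.0) = -5.078125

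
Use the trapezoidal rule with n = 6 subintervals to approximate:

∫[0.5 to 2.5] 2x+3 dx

f(x) = 2x+3
a = 0.5, b = 2.5, n = 6
h = (b - a)/n = 0.333333

Trapezoidal rule: (h/2)[f(x₀) + 2f(x₁) + 2f(x₂) + ... + f(xₙ)]

x_0 = 0.5000, f(x_0) = 4.000000, coefficient = 1
x_1 = 0.8333, f(x_1) = 4.666667, coefficient = 2
x_2 = 1.1667, f(x_2) = 5.333333, coefficient = 2
x_3 = 1.5000, f(x_3) = 6.000000, coefficient = 2
x_4 = 1.8333, f(x_4) = 6.666667, coefficient = 2
x_5 = 2.1667, f(x_5) = 7.333333, coefficient = 2
x_6 = 2.5000, f(x_6) = 8.000000, coefficient = 1

I ≈ (0.333333/2) × 72.000000 = 12.000000
Exact value: 12.000000
Error: 0.000000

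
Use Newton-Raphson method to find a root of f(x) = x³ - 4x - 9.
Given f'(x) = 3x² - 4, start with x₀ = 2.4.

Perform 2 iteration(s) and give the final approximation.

f(x) = x³ - 4x - 9
f'(x) = 3x² - 4
x₀ = 2.4

Newton-Raphson formula: x_{n+1} = x_n - f(x_n)/f'(x_n)

Iteration 1:
  f(2.400000) = -4.776000
  f'(2.400000) = 13.280000
  x_1 = 2.400000 - (-4.776000)/13.280000 = 2.759639
Iteration 2:
  f(2.759639) = 0.977763
  f'(2.759639) = 18.846815
  x_2 = 2.759639 - 0.977763/18.846815 = 2.707759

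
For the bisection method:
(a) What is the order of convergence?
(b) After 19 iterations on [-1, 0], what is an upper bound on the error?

(a) Bisection has linear (order 1) convergence; the error is halved each step.

(b) Error bound = (b-a)/2^n = (0 - (-1))/2^{19}
    = 1/2^{19}

(a) 1 (linear); (b) error ≤ 1.91e-06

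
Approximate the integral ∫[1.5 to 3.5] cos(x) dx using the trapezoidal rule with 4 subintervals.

f(x) = cos(x)
a = 1.5, b = 3.5, n = 4
h = (b - a)/n = 0.500000

Trapezoidal rule: (h/2)[f(x₀) + 2f(x₁) + 2f(x₂) + ... + f(xₙ)]

x_0 = 1.5000, f(x_0) = 0.070737, coefficient = 1
x_1 = 2.0000, f(x_1) = -0.416147, coefficient = 2
x_2 = 2.5000, f(x_2) = -0.801144, coefficient = 2
x_3 = 3.0000, f(x_3) = -0.989992, coefficient = 2
x_4 = 3.5000, f(x_4) = -0.936457, coefficient = 1

I ≈ (0.500000/2) × -5.280285 = -1.320071
Exact value: -1.348278
Error: 0.028207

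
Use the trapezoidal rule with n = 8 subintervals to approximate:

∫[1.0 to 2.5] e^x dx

f(x) = e^x
a = 1.0, b = 2.5, n = 8
h = (b - a)/n = 0.187500

Trapezoidal rule: (h/2)[f(x₀) + 2f(x₁) + 2f(x₂) + ... + f(xₙ)]

x_0 = 1.0000, f(x_0) = 2.718282, coefficient = 1
x_1 = 1.1875, f(x_1) = 3.278874, coefficient = 2
x_2 = 1.3750, f(x_2) = 3.955077, coefficient = 2
x_3 = 1.5625, f(x_3) = 4.770733, coefficient = 2
x_4 = 1.7500, f(x_4) = 5.754603, coefficient = 2
x_5 = 1.9375, f(x_5) = 6.941376, coefficient = 2
x_6 = 2.1250, f(x_6) = 8.372897, coefficient = 2
x_7 = 2.3125, f(x_7) = 10.099642, coefficient = 2
x_8 = 2.5000, f(x_8) = 12.182494, coefficient = 1

I ≈ (0.187500/2) × 101.247180 = 9.491923
Exact value: 9.464212
Error: 0.027711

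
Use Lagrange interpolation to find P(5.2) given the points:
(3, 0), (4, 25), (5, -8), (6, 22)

Lagrange interpolation formula:
P(x) = Σ yᵢ × Lᵢ(x)
where Lᵢ(x) = Π_{j≠i} (x - xⱼ)/(xᵢ - xⱼ)

L_0(5.2) = (5.2 - 4)/(3 - 4) × (5.2 - 5)/(3 - 5) × (5.2 - 6)/(3 - 6) = 0.032000
L_1(5.2) = (5.2 - 3)/(4 - 3) × (5.2 - 5)/(4 - 5) × (5.2 - 6)/(4 - 6) = -0.176000
L_2(5.2) = (5.2 - 3)/(5 - 3) × (5.2 - 4)/(5 - 4) × (5.2 - 6)/(5 - 6) = 1.056000
L_3(5.2) = (5.2 - 3)/(6 - 3) × (5.2 - 4)/(6 - 4) × (5.2 - 5)/(6 - 5) = 0.088000

P(5.2) = 0×L_0(5.2) + 25×L_1(5.2) + (-8)×L_2(5.2) + 22×L_3(5.2)
P(5.2) = -10.912000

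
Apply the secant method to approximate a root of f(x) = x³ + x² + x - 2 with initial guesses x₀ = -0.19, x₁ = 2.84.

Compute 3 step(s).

f(x) = x³ + x² + x - 2
x₀ = -0.19, x₁ = 2.84

Secant formula: x_{n+1} = x_n - f(x_n)(x_n - x_{n-1})/(f(x_n) - f(x_{n-1}))

Iteration 1:
  f(-0.190000) = -2.160759
  f(2.840000) = 31.811904
  x_2 = 2.840000 - 31.811904×(2.840000 - (-0.190000))/(31.811904 - (-2.160759))
       = 0.002717
Iteration 2:
  f(2.840000) = 31.811904
  f(0.002717) = -1.997276
  x_3 = 0.002717 - (-1.997276)×(0.002717 - 2.840000)/(-1.997276 - 31.811904)
       = 0.170329
Iteration 3:
  f(0.002717) = -1.997276
  f(0.170329) = -1.795717
  x_4 = 0.170329 - (-1.795717)×(0.170329 - 0.002717)/(-1.795717 - (-1.997276))
       = 1.663614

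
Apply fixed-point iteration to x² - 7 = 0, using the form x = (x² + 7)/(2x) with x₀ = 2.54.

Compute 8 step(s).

Equation: x² - 7 = 0
Fixed-point form: x = (x² + 7)/(2x)
x₀ = 2.54

x_1 = g(2.540000) = 2.647953
x_2 = g(2.647953) = 2.645752
x_3 = g(2.645752) = 2.645751
x_4 = g(2.645751) = 2.645751
x_5 = g(2.645751) = 2.645751
x_6 = g(2.645751) = 2.645751
x_7 = g(2.645751) = 2.645751
x_8 = g(2.645751) = 2.645751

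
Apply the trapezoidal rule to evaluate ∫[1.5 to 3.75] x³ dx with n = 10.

f(x) = x³
a = 1.5, b = 3.75, n = 10
h = (b - a)/n = 0.225000

Trapezoidal rule: (h/2)[f(x₀) + 2f(x₁) + 2f(x₂) + ... + f(xₙ)]

x_0 = 1.5000, f(x_0) = 3.375000, coefficient = 1
x_1 = 1.7250, f(x_1) = 5.132953, coefficient = 2
x_2 = 1.9500, f(x_2) = 7.414875, coefficient = 2
x_3 = 2.1750, f(x_3) = 10.289109, coefficient = 2
x_4 = 2.4000, f(x_4) = 13.824000, coefficient = 2
x_5 = 2.6250, f(x_5) = 18.087891, coefficient = 2
x_6 = 2.8500, f(x_6) = 23.149125, coefficient = 2
x_7 = 3.0750, f(x_7) = 29.076047, coefficient = 2
x_8 = 3.3000, f(x_8) = 35.937000, coefficient = 2
x_9 = 3.5250, f(x_9) = 43.800328, coefficient = 2
x_10 = 3.7500, f(x_10) = 52.734375, coefficient = 1

I ≈ (0.225000/2) × 429.532031 = 48.322354
Exact value: 48.172852
Error: 0.149502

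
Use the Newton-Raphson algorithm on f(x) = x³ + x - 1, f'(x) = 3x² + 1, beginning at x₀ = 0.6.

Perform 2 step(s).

f(x) = x³ + x - 1
f'(x) = 3x² + 1
x₀ = 0.6

Newton-Raphson formula: x_{n+1} = x_n - f(x_n)/f'(x_n)

Iteration 1:
  f(0.600000) = -0.184000
  f'(0.600000) = 2.080000
  x_1 = 0.600000 - (-0.184000)/2.080000 = 0.688462
Iteration 2:
  f(0.688462) = 0.014778
  f'(0.688462) = 2.421938
  x_2 = 0.688462 - 0.014778/2.421938 = 0.682360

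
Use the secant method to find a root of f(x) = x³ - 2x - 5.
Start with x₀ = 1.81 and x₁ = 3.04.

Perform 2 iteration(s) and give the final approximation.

f(x) = x³ - 2x - 5
x₀ = 1.81, x₁ = 3.04

Secant formula: x_{n+1} = x_n - f(x_n)(x_n - x_{n-1})/(f(x_n) - f(x_{n-1}))

Iteration 1:
  f(1.810000) = -2.690259
  f(3.040000) = 17.014464
  x_2 = 3.040000 - 17.014464×(3.040000 - 1.810000)/(17.014464 - (-2.690259))
       = 1.977930
Iteration 2:
  f(3.040000) = 17.014464
  f(1.977930) = -1.217786
  x_3 = 1.977930 - (-1.217786)×(1.977930 - 3.040000)/(-1.217786 - 17.014464)
       = 2.048869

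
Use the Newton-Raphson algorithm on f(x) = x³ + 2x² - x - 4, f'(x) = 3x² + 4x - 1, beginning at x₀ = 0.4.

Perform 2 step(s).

f(x) = x³ + 2x² - x - 4
f'(x) = 3x² + 4x - 1
x₀ = 0.4

Newton-Raphson formula: x_{n+1} = x_n - f(x_n)/f'(x_n)

Iteration 1:
  f(0.400000) = -4.016000
  f'(0.400000) = 1.080000
  x_1 = 0.400000 - (-4.016000)/1.080000 = 4.118519
Iteration 2:
  f(4.118519) = 95.664984
  f'(4.118519) = 66.360658
  x_2 = 4.118519 - 95.664984/66.360658 = 2.676927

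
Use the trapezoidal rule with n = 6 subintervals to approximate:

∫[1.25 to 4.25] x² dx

f(x) = x²
a = 1.25, b = 4.25, n = 6
h = (b - a)/n = 0.500000

Trapezoidal rule: (h/2)[f(x₀) + 2f(x₁) + 2f(x₂) + ... + f(xₙ)]

x_0 = 1.2500, f(x_0) = 1.562500, coefficient = 1
x_1 = 1.7500, f(x_1) = 3.062500, coefficient = 2
x_2 = 2.2500, f(x_2) = 5.062500, coefficient = 2
x_3 = 2.7500, f(x_3) = 7.562500, coefficient = 2
x_4 = 3.2500, f(x_4) = 10.562500, coefficient = 2
x_5 = 3.7500, f(x_5) = 14.062500, coefficient = 2
x_6 = 4.2500, f(x_6) = 18.062500, coefficient = 1

I ≈ (0.500000/2) × 100.250000 = 25.062500
Exact value: 24.937500
Error: 0.125000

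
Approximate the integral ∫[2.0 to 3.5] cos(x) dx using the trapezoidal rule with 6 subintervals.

f(x) = cos(x)
a = 2.0, b = 3.5, n = 6
h = (b - a)/n = 0.250000

Trapezoidal rule: (h/2)[f(x₀) + 2f(x₁) + 2f(x₂) + ... + f(xₙ)]

x_0 = 2.0000, f(x_0) = -0.416147, coefficient = 1
x_1 = 2.2500, f(x_1) = -0.628174, coefficient = 2
x_2 = 2.5000, f(x_2) = -0.801144, coefficient = 2
x_3 = 2.7500, f(x_3) = -0.924302, coefficient = 2
x_4 = 3.0000, f(x_4) = -0.989992, coefficient = 2
x_5 = 3.2500, f(x_5) = -0.994130, coefficient = 2
x_6 = 3.5000, f(x_6) = -0.936457, coefficient = 1

I ≈ (0.250000/2) × -10.028087 = -1.253511
Exact value: -1.260081
Error: 0.006570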